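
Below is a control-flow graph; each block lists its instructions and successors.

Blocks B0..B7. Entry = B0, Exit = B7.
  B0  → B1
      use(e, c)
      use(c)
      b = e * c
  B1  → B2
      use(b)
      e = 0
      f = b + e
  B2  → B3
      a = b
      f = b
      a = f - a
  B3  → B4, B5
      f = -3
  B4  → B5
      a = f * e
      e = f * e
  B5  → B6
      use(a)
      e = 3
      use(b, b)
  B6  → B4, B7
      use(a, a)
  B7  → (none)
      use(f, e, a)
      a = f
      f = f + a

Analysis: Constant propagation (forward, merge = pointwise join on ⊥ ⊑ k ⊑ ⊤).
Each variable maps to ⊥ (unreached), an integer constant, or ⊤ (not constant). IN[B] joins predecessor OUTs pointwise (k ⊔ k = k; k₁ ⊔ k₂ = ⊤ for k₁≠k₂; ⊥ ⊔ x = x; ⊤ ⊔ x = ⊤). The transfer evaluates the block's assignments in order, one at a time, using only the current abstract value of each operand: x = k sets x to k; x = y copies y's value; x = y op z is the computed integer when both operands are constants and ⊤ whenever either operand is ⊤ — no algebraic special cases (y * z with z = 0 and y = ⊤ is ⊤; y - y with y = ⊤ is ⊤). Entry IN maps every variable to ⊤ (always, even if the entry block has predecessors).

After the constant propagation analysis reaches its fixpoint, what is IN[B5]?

Answer: {a: ⊤, b: ⊤, c: ⊤, d: ⊤, e: ⊤, f: -3}

Working:
Per-block solution:
  B0:   IN=(all ⊤)   OUT=(all ⊤)
  B1:   IN=(all ⊤)   OUT={e:0; rest ⊤}
  B2:   IN={e:0; rest ⊤}   OUT={e:0; rest ⊤}
  B3:   IN={e:0; rest ⊤}   OUT={e:0, f:-3; rest ⊤}
  B4:   IN={f:-3; rest ⊤}   OUT={f:-3; rest ⊤}
  B5:   IN={f:-3; rest ⊤}   OUT={e:3, f:-3; rest ⊤}
  B6:   IN={e:3, f:-3; rest ⊤}   OUT={e:3, f:-3; rest ⊤}
  B7:   IN={e:3, f:-3; rest ⊤}   OUT={a:-3, e:3, f:-6; rest ⊤}

Merge at B5: IN[B5] = OUT[B3] ⊔ OUT[B4] = {a: ⊤, b: ⊤, c: ⊤, d: ⊤, e: ⊤, f: -3}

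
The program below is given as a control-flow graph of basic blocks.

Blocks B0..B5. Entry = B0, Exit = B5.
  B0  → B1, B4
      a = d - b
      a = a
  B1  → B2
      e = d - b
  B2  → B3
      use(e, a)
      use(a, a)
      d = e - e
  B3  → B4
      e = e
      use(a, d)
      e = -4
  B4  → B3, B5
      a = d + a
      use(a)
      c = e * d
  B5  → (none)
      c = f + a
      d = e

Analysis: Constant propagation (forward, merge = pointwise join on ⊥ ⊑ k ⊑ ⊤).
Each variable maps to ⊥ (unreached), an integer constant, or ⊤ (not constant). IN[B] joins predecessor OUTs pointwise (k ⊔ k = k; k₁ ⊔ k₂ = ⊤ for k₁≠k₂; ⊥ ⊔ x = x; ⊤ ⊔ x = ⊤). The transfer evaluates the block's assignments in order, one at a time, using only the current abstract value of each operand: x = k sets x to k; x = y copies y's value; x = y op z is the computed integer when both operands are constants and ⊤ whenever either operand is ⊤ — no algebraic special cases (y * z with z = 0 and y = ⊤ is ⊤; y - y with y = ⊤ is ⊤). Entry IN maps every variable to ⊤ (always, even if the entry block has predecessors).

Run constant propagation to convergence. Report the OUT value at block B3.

Per-block solution:
  B0:  IN=(all ⊤)  OUT=(all ⊤)
  B1:  IN=(all ⊤)  OUT=(all ⊤)
  B2:  IN=(all ⊤)  OUT=(all ⊤)
  B3:  IN=(all ⊤)  OUT={e:-4; rest ⊤}
  B4:  IN=(all ⊤)  OUT=(all ⊤)
  B5:  IN=(all ⊤)  OUT=(all ⊤)

Merge at B3: IN[B3] = OUT[B2] ⊔ OUT[B4] = {a: ⊤, b: ⊤, c: ⊤, d: ⊤, e: ⊤, f: ⊤}
Applying B3's transfer function to that IN value gives OUT[B3] (row B3 above).

Answer: {a: ⊤, b: ⊤, c: ⊤, d: ⊤, e: -4, f: ⊤}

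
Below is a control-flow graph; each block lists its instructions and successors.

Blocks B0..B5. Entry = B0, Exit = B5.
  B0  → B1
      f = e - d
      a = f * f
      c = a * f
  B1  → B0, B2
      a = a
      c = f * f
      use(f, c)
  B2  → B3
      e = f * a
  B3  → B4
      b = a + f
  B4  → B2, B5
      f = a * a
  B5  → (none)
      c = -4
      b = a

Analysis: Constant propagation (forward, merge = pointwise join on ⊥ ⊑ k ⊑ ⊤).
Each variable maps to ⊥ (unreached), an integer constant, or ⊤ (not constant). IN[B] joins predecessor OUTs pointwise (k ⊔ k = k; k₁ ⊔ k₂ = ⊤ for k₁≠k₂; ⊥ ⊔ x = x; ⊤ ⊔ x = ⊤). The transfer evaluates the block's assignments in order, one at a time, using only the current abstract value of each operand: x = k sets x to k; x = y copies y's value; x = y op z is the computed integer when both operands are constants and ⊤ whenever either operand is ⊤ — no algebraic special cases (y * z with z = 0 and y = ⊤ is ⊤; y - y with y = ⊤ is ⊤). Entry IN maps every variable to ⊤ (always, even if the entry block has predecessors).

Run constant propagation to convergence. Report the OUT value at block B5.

Converged values:
  B0:  IN=(all ⊤)  OUT=(all ⊤)
  B1:  IN=(all ⊤)  OUT=(all ⊤)
  B2:  IN=(all ⊤)  OUT=(all ⊤)
  B3:  IN=(all ⊤)  OUT=(all ⊤)
  B4:  IN=(all ⊤)  OUT=(all ⊤)
  B5:  IN=(all ⊤)  OUT={c:-4; rest ⊤}

Merge at B5: IN[B5] = OUT[B4] = {a: ⊤, b: ⊤, c: ⊤, d: ⊤, e: ⊤, f: ⊤}
Applying B5's transfer function to that IN value gives OUT[B5] (row B5 above).

Answer: {a: ⊤, b: ⊤, c: -4, d: ⊤, e: ⊤, f: ⊤}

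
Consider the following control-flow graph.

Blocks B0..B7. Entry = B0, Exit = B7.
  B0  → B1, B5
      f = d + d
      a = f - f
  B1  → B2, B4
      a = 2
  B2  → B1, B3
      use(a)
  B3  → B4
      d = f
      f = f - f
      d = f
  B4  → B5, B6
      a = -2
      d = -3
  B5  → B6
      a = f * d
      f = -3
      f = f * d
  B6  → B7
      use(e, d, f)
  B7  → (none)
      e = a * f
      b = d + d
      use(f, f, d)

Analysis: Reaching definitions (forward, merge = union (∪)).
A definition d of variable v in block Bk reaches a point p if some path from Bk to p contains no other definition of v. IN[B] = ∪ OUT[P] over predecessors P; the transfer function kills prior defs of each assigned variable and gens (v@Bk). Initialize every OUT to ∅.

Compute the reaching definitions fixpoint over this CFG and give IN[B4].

Answer: {a@B1, d@B3, f@B0, f@B3}

Derivation:
Converged values:
  B0: | IN={} | OUT={a@B0, f@B0}
  B1: | IN={a@B0, a@B1, f@B0} | OUT={a@B1, f@B0}
  B2: | IN={a@B1, f@B0} | OUT={a@B1, f@B0}
  B3: | IN={a@B1, f@B0} | OUT={a@B1, d@B3, f@B3}
  B4: | IN={a@B1, d@B3, f@B0, f@B3} | OUT={a@B4, d@B4, f@B0, f@B3}
  B5: | IN={a@B0, a@B4, d@B4, f@B0, f@B3} | OUT={a@B5, d@B4, f@B5}
  B6: | IN={a@B4, a@B5, d@B4, f@B0, f@B3, f@B5} | OUT={a@B4, a@B5, d@B4, f@B0, f@B3, f@B5}
  B7: | IN={a@B4, a@B5, d@B4, f@B0, f@B3, f@B5} | OUT={a@B4, a@B5, b@B7, d@B4, e@B7, f@B0, f@B3, f@B5}

Merge at B4: IN[B4] = OUT[B1] ⊔ OUT[B3] = {a@B1, d@B3, f@B0, f@B3}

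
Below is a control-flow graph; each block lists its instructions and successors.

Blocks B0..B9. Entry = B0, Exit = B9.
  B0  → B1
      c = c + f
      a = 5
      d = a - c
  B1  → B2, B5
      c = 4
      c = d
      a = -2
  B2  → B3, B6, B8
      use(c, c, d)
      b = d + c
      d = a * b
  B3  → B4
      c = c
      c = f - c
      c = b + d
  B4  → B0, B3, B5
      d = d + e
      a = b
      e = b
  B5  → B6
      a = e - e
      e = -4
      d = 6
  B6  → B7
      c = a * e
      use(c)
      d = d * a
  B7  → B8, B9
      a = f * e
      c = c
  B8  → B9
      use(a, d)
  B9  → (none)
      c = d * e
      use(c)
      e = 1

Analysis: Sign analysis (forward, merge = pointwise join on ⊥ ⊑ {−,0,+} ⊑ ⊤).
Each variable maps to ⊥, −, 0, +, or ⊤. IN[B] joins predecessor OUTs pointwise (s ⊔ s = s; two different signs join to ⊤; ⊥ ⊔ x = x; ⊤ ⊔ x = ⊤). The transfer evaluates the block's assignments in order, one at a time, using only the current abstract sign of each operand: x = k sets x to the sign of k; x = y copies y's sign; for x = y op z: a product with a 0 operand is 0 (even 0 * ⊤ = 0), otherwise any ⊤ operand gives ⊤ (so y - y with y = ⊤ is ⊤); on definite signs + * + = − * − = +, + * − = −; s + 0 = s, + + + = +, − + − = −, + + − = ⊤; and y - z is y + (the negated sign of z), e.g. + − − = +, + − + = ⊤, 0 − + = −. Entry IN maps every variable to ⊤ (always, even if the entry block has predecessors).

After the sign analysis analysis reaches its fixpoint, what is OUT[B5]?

Fixpoint table:
  B0:  IN=(all ⊤)  OUT={a:+; rest ⊤}
  B1:  IN={a:+; rest ⊤}  OUT={a:-; rest ⊤}
  B2:  IN={a:-; rest ⊤}  OUT={a:-; rest ⊤}
  B3:  IN=(all ⊤)  OUT=(all ⊤)
  B4:  IN=(all ⊤)  OUT=(all ⊤)
  B5:  IN=(all ⊤)  OUT={d:+, e:-; rest ⊤}
  B6:  IN=(all ⊤)  OUT=(all ⊤)
  B7:  IN=(all ⊤)  OUT=(all ⊤)
  B8:  IN=(all ⊤)  OUT=(all ⊤)
  B9:  IN=(all ⊤)  OUT={e:+; rest ⊤}

Merge at B5: IN[B5] = OUT[B1] ⊔ OUT[B4] = {a: ⊤, b: ⊤, c: ⊤, d: ⊤, e: ⊤, f: ⊤}
Applying B5's transfer function to that IN value gives OUT[B5] (row B5 above).

Answer: {a: ⊤, b: ⊤, c: ⊤, d: +, e: -, f: ⊤}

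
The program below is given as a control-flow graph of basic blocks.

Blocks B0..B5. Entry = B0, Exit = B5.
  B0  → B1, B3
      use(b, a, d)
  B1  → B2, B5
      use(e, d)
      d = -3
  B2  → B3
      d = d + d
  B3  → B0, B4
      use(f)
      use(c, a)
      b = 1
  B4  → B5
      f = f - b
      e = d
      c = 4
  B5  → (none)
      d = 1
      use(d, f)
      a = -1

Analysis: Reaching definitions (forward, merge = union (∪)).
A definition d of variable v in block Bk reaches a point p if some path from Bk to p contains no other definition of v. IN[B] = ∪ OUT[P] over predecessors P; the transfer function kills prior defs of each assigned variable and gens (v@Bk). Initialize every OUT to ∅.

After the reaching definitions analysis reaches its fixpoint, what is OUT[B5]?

Answer: {a@B5, b@B3, c@B4, d@B5, e@B4, f@B4}

Derivation:
Per-block solution:
  B0:   IN={b@B3, d@B2}   OUT={b@B3, d@B2}
  B1:   IN={b@B3, d@B2}   OUT={b@B3, d@B1}
  B2:   IN={b@B3, d@B1}   OUT={b@B3, d@B2}
  B3:   IN={b@B3, d@B2}   OUT={b@B3, d@B2}
  B4:   IN={b@B3, d@B2}   OUT={b@B3, c@B4, d@B2, e@B4, f@B4}
  B5:   IN={b@B3, c@B4, d@B1, d@B2, e@B4, f@B4}   OUT={a@B5, b@B3, c@B4, d@B5, e@B4, f@B4}

Merge at B5: IN[B5] = OUT[B1] ⊔ OUT[B4] = {b@B3, c@B4, d@B1, d@B2, e@B4, f@B4}
Applying B5's transfer function to that IN value gives OUT[B5] (row B5 above).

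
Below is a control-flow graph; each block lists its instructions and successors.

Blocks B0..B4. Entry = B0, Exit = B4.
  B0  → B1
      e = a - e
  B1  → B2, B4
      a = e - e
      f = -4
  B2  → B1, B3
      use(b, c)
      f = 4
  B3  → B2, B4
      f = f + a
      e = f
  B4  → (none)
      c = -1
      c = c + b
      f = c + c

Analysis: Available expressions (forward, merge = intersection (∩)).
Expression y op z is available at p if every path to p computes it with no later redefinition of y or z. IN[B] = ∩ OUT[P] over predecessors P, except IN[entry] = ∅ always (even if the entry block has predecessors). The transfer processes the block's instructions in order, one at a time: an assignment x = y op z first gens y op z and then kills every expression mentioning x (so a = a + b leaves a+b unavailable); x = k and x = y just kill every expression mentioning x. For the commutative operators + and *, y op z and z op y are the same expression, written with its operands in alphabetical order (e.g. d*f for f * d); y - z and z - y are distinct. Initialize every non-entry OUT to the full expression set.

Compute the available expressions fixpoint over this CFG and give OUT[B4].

Answer: {c+c}

Derivation:
Converged values:
  B0:   IN={}   OUT={}
  B1:   IN={}   OUT={e-e}
  B2:   IN={}   OUT={}
  B3:   IN={}   OUT={}
  B4:   IN={}   OUT={c+c}

Merge at B4: IN[B4] = OUT[B1] ∩ OUT[B3] = {}
Applying B4's transfer function to that IN value gives OUT[B4] (row B4 above).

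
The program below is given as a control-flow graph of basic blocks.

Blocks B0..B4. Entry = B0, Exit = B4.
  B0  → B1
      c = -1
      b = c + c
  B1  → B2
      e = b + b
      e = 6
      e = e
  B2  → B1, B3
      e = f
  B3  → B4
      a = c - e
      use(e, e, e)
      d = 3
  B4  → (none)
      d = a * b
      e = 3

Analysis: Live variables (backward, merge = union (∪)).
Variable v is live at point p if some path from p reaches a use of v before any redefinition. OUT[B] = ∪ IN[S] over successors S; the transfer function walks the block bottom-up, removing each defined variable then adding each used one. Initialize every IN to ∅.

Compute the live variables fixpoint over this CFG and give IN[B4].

Per-block solution:
  B0:   IN={f}   OUT={b, c, f}
  B1:   IN={b, c, f}   OUT={b, c, f}
  B2:   IN={b, c, f}   OUT={b, c, e, f}
  B3:   IN={b, c, e}   OUT={a, b}
  B4:   IN={a, b}   OUT={}

B4 is the boundary node: OUT[B4] = {}
Applying B4's transfer function to that OUT value gives IN[B4] (row B4 above).

Answer: {a, b}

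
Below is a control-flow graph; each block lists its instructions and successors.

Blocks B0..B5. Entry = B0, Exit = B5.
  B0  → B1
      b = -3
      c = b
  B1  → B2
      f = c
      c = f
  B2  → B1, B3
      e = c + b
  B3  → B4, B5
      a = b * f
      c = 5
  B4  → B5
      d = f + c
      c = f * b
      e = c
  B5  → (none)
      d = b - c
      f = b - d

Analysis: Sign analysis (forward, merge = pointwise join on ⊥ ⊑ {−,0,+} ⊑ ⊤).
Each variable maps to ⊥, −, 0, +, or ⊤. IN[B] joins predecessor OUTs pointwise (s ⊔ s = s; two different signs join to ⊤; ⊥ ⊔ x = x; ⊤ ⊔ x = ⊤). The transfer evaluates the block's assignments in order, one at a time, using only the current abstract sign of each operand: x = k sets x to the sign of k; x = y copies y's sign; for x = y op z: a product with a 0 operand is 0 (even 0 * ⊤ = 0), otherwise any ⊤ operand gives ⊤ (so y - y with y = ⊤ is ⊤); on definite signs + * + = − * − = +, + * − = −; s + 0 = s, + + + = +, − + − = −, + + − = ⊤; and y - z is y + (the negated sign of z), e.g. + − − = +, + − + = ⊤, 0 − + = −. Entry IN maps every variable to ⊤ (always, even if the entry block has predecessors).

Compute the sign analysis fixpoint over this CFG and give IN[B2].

Fixpoint table:
  B0: | IN=(all ⊤) | OUT={b:-, c:-; rest ⊤}
  B1: | IN={b:-, c:-; rest ⊤} | OUT={b:-, c:-, f:-; rest ⊤}
  B2: | IN={b:-, c:-, f:-; rest ⊤} | OUT={b:-, c:-, e:-, f:-; rest ⊤}
  B3: | IN={b:-, c:-, e:-, f:-; rest ⊤} | OUT={a:+, b:-, c:+, e:-, f:-; rest ⊤}
  B4: | IN={a:+, b:-, c:+, e:-, f:-; rest ⊤} | OUT={a:+, b:-, c:+, e:+, f:-; rest ⊤}
  B5: | IN={a:+, b:-, c:+, f:-; rest ⊤} | OUT={a:+, b:-, c:+, d:-; rest ⊤}

Merge at B2: IN[B2] = OUT[B1] = {a: ⊤, b: -, c: -, d: ⊤, e: ⊤, f: -}

Answer: {a: ⊤, b: -, c: -, d: ⊤, e: ⊤, f: -}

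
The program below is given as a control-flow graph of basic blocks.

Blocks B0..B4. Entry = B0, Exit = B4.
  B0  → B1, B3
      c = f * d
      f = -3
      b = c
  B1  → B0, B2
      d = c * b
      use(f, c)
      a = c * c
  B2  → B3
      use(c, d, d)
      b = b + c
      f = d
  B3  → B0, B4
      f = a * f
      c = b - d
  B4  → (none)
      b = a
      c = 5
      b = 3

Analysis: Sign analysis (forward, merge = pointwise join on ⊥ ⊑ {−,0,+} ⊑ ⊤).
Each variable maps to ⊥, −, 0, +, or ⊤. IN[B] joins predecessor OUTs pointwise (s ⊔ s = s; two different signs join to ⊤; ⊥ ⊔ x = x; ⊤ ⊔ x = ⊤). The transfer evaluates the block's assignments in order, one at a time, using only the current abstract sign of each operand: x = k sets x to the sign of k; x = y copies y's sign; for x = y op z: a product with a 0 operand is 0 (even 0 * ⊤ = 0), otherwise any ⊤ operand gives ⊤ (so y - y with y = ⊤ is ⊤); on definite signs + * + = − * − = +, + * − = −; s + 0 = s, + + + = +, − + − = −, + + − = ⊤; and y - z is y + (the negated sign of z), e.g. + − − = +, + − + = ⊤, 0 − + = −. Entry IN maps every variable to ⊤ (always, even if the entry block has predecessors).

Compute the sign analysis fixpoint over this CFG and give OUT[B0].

Converged values:
  B0: | IN=(all ⊤) | OUT={f:-; rest ⊤}
  B1: | IN={f:-; rest ⊤} | OUT={f:-; rest ⊤}
  B2: | IN={f:-; rest ⊤} | OUT=(all ⊤)
  B3: | IN=(all ⊤) | OUT=(all ⊤)
  B4: | IN=(all ⊤) | OUT={b:+, c:+; rest ⊤}

Merge at B0 (entry node, so the boundary value (all ⊤) is joined with the incoming edge(s)): IN[B0] = (all ⊤) ⊔ OUT[B1] ⊔ OUT[B3] = {a: ⊤, b: ⊤, c: ⊤, d: ⊤, e: ⊤, f: ⊤}
Applying B0's transfer function to that IN value gives OUT[B0] (row B0 above).

Answer: {a: ⊤, b: ⊤, c: ⊤, d: ⊤, e: ⊤, f: -}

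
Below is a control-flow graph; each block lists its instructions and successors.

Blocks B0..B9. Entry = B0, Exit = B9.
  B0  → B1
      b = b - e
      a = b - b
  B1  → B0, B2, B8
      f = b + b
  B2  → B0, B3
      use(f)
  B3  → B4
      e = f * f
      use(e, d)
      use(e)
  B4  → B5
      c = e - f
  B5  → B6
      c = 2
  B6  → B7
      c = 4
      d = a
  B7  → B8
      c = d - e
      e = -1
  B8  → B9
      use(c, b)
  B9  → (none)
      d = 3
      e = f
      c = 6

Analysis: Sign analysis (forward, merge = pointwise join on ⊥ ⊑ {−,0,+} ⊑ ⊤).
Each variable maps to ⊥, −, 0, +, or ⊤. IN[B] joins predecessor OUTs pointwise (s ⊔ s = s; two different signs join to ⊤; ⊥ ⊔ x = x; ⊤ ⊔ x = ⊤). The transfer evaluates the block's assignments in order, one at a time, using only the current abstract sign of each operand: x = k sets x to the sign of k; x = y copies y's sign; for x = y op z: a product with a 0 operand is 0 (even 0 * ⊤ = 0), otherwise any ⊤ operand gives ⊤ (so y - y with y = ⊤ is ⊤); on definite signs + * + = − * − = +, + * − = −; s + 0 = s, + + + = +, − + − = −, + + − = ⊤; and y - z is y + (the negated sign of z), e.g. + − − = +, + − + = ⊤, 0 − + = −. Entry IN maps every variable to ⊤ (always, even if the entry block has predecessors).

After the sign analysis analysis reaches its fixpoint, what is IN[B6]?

Per-block solution:
  B0:   IN=(all ⊤)   OUT=(all ⊤)
  B1:   IN=(all ⊤)   OUT=(all ⊤)
  B2:   IN=(all ⊤)   OUT=(all ⊤)
  B3:   IN=(all ⊤)   OUT=(all ⊤)
  B4:   IN=(all ⊤)   OUT=(all ⊤)
  B5:   IN=(all ⊤)   OUT={c:+; rest ⊤}
  B6:   IN={c:+; rest ⊤}   OUT={c:+; rest ⊤}
  B7:   IN={c:+; rest ⊤}   OUT={e:-; rest ⊤}
  B8:   IN=(all ⊤)   OUT=(all ⊤)
  B9:   IN=(all ⊤)   OUT={c:+, d:+; rest ⊤}

Merge at B6: IN[B6] = OUT[B5] = {a: ⊤, b: ⊤, c: +, d: ⊤, e: ⊤, f: ⊤}

Answer: {a: ⊤, b: ⊤, c: +, d: ⊤, e: ⊤, f: ⊤}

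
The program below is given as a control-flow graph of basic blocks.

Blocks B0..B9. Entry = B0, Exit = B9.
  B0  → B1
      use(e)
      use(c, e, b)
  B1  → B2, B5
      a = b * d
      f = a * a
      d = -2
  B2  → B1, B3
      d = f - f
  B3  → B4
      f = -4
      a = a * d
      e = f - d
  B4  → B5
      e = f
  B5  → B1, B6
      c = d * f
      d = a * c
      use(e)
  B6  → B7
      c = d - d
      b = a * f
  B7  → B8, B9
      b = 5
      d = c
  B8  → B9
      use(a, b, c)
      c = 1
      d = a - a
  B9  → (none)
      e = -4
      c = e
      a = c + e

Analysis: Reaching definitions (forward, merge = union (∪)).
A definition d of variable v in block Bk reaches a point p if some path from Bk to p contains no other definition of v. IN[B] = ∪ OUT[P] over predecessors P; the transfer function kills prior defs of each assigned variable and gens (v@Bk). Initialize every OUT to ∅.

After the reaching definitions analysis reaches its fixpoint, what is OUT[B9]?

Answer: {a@B9, b@B7, c@B9, d@B7, d@B8, e@B9, f@B1, f@B3}

Working:
Converged values:
  B0: | IN={} | OUT={}
  B1: | IN={a@B1, a@B3, c@B5, d@B2, d@B5, e@B4, f@B1, f@B3} | OUT={a@B1, c@B5, d@B1, e@B4, f@B1}
  B2: | IN={a@B1, c@B5, d@B1, e@B4, f@B1} | OUT={a@B1, c@B5, d@B2, e@B4, f@B1}
  B3: | IN={a@B1, c@B5, d@B2, e@B4, f@B1} | OUT={a@B3, c@B5, d@B2, e@B3, f@B3}
  B4: | IN={a@B3, c@B5, d@B2, e@B3, f@B3} | OUT={a@B3, c@B5, d@B2, e@B4, f@B3}
  B5: | IN={a@B1, a@B3, c@B5, d@B1, d@B2, e@B4, f@B1, f@B3} | OUT={a@B1, a@B3, c@B5, d@B5, e@B4, f@B1, f@B3}
  B6: | IN={a@B1, a@B3, c@B5, d@B5, e@B4, f@B1, f@B3} | OUT={a@B1, a@B3, b@B6, c@B6, d@B5, e@B4, f@B1, f@B3}
  B7: | IN={a@B1, a@B3, b@B6, c@B6, d@B5, e@B4, f@B1, f@B3} | OUT={a@B1, a@B3, b@B7, c@B6, d@B7, e@B4, f@B1, f@B3}
  B8: | IN={a@B1, a@B3, b@B7, c@B6, d@B7, e@B4, f@B1, f@B3} | OUT={a@B1, a@B3, b@B7, c@B8, d@B8, e@B4, f@B1, f@B3}
  B9: | IN={a@B1, a@B3, b@B7, c@B6, c@B8, d@B7, d@B8, e@B4, f@B1, f@B3} | OUT={a@B9, b@B7, c@B9, d@B7, d@B8, e@B9, f@B1, f@B3}

Merge at B9: IN[B9] = OUT[B7] ⊔ OUT[B8] = {a@B1, a@B3, b@B7, c@B6, c@B8, d@B7, d@B8, e@B4, f@B1, f@B3}
Applying B9's transfer function to that IN value gives OUT[B9] (row B9 above).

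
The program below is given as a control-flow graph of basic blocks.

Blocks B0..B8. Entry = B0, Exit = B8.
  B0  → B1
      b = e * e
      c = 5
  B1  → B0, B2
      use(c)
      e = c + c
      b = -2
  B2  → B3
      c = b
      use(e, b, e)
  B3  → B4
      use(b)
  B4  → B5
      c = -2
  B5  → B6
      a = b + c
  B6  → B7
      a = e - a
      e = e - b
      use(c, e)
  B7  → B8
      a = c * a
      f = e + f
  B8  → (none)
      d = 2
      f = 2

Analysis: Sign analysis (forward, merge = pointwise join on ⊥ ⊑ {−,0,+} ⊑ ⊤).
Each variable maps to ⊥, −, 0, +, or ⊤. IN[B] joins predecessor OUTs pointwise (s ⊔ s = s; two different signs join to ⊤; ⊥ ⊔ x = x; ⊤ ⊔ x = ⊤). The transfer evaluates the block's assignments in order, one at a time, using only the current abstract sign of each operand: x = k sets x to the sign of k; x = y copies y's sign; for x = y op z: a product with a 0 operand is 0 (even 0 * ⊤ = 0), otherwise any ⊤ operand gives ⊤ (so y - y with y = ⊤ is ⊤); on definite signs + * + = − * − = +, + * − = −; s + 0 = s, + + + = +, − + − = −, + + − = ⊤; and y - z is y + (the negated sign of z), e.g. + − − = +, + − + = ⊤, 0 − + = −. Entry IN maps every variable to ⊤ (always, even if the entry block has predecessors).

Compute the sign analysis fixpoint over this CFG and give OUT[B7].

Answer: {a: -, b: -, c: -, d: ⊤, e: +, f: ⊤}

Working:
Per-block solution:
  B0:  IN=(all ⊤)  OUT={c:+; rest ⊤}
  B1:  IN={c:+; rest ⊤}  OUT={b:-, c:+, e:+; rest ⊤}
  B2:  IN={b:-, c:+, e:+; rest ⊤}  OUT={b:-, c:-, e:+; rest ⊤}
  B3:  IN={b:-, c:-, e:+; rest ⊤}  OUT={b:-, c:-, e:+; rest ⊤}
  B4:  IN={b:-, c:-, e:+; rest ⊤}  OUT={b:-, c:-, e:+; rest ⊤}
  B5:  IN={b:-, c:-, e:+; rest ⊤}  OUT={a:-, b:-, c:-, e:+; rest ⊤}
  B6:  IN={a:-, b:-, c:-, e:+; rest ⊤}  OUT={a:+, b:-, c:-, e:+; rest ⊤}
  B7:  IN={a:+, b:-, c:-, e:+; rest ⊤}  OUT={a:-, b:-, c:-, e:+; rest ⊤}
  B8:  IN={a:-, b:-, c:-, e:+; rest ⊤}  OUT={a:-, b:-, c:-, d:+, e:+, f:+; rest ⊤}

Merge at B7: IN[B7] = OUT[B6] = {a: +, b: -, c: -, d: ⊤, e: +, f: ⊤}
Applying B7's transfer function to that IN value gives OUT[B7] (row B7 above).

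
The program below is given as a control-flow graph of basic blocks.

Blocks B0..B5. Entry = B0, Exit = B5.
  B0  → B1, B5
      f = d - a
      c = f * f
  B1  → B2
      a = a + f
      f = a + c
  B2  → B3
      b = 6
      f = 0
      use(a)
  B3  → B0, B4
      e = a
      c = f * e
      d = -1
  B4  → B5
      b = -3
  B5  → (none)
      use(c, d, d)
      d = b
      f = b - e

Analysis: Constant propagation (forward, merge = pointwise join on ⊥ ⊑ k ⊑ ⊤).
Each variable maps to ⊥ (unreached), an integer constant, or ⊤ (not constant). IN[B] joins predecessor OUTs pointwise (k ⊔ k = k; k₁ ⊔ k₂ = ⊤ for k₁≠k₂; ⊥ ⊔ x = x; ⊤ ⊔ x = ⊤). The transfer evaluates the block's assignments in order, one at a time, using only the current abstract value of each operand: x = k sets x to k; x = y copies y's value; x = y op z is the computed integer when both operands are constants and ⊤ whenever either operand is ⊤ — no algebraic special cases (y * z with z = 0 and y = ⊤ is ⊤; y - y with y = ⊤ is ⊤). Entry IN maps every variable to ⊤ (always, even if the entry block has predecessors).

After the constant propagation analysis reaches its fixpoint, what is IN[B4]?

Converged values:
  B0:  IN=(all ⊤)  OUT=(all ⊤)
  B1:  IN=(all ⊤)  OUT=(all ⊤)
  B2:  IN=(all ⊤)  OUT={b:6, f:0; rest ⊤}
  B3:  IN={b:6, f:0; rest ⊤}  OUT={b:6, d:-1, f:0; rest ⊤}
  B4:  IN={b:6, d:-1, f:0; rest ⊤}  OUT={b:-3, d:-1, f:0; rest ⊤}
  B5:  IN=(all ⊤)  OUT=(all ⊤)

Merge at B4: IN[B4] = OUT[B3] = {a: ⊤, b: 6, c: ⊤, d: -1, e: ⊤, f: 0}

Answer: {a: ⊤, b: 6, c: ⊤, d: -1, e: ⊤, f: 0}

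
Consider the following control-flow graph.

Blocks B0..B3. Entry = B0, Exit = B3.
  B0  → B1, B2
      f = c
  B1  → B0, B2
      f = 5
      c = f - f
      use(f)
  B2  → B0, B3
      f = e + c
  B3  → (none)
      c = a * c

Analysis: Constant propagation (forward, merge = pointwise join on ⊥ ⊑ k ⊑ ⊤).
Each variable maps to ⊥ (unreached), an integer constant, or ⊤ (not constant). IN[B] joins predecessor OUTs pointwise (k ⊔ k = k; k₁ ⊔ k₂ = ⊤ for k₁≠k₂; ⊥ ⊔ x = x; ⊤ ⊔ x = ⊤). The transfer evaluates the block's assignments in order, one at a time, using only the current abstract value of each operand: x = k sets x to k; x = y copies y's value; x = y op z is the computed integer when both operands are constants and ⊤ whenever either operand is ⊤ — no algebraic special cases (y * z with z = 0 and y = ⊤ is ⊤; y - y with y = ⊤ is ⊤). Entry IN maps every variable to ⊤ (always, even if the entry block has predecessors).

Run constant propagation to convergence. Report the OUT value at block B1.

Answer: {a: ⊤, b: ⊤, c: 0, d: ⊤, e: ⊤, f: 5}

Trace:
Fixpoint table:
  B0:   IN=(all ⊤)   OUT=(all ⊤)
  B1:   IN=(all ⊤)   OUT={c:0, f:5; rest ⊤}
  B2:   IN=(all ⊤)   OUT=(all ⊤)
  B3:   IN=(all ⊤)   OUT=(all ⊤)

Merge at B1: IN[B1] = OUT[B0] = {a: ⊤, b: ⊤, c: ⊤, d: ⊤, e: ⊤, f: ⊤}
Applying B1's transfer function to that IN value gives OUT[B1] (row B1 above).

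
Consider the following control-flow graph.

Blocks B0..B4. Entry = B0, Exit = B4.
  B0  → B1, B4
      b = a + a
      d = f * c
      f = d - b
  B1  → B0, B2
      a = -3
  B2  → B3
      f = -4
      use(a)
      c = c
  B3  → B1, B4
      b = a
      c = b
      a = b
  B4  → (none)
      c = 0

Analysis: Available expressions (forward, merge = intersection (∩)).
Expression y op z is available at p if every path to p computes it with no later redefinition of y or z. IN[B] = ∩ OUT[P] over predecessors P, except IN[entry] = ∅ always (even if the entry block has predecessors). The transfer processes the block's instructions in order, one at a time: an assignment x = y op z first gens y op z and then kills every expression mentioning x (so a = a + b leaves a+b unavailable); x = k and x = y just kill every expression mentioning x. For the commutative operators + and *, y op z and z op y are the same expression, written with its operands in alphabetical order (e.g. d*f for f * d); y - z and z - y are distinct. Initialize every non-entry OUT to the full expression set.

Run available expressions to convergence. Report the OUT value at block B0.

Fixpoint table:
  B0:  IN={}  OUT={a+a, d-b}
  B1:  IN={}  OUT={}
  B2:  IN={}  OUT={}
  B3:  IN={}  OUT={}
  B4:  IN={}  OUT={}

Merge at B0 (entry node, so the boundary value {} is joined with the incoming edge(s)): IN[B0] = {} ∩ OUT[B1] = {}
Applying B0's transfer function to that IN value gives OUT[B0] (row B0 above).

Answer: {a+a, d-b}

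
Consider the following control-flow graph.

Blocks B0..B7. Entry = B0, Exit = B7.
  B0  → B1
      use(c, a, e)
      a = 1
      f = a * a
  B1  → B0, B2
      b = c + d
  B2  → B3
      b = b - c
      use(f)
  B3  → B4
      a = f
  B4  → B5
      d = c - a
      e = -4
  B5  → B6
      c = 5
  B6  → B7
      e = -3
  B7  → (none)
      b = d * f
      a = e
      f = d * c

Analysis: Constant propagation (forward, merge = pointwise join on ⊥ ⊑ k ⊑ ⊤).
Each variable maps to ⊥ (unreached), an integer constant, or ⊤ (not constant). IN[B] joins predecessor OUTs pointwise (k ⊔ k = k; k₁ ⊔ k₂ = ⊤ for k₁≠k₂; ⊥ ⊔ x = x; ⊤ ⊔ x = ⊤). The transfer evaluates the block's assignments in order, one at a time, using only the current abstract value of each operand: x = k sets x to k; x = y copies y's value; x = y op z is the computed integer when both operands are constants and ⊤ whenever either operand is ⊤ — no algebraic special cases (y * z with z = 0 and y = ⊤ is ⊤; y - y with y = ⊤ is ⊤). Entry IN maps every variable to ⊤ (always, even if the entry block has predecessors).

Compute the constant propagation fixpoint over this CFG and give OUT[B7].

Answer: {a: -3, b: ⊤, c: 5, d: ⊤, e: -3, f: ⊤}

Derivation:
Per-block solution:
  B0:  IN=(all ⊤)  OUT={a:1, f:1; rest ⊤}
  B1:  IN={a:1, f:1; rest ⊤}  OUT={a:1, f:1; rest ⊤}
  B2:  IN={a:1, f:1; rest ⊤}  OUT={a:1, f:1; rest ⊤}
  B3:  IN={a:1, f:1; rest ⊤}  OUT={a:1, f:1; rest ⊤}
  B4:  IN={a:1, f:1; rest ⊤}  OUT={a:1, e:-4, f:1; rest ⊤}
  B5:  IN={a:1, e:-4, f:1; rest ⊤}  OUT={a:1, c:5, e:-4, f:1; rest ⊤}
  B6:  IN={a:1, c:5, e:-4, f:1; rest ⊤}  OUT={a:1, c:5, e:-3, f:1; rest ⊤}
  B7:  IN={a:1, c:5, e:-3, f:1; rest ⊤}  OUT={a:-3, c:5, e:-3; rest ⊤}

Merge at B7: IN[B7] = OUT[B6] = {a: 1, b: ⊤, c: 5, d: ⊤, e: -3, f: 1}
Applying B7's transfer function to that IN value gives OUT[B7] (row B7 above).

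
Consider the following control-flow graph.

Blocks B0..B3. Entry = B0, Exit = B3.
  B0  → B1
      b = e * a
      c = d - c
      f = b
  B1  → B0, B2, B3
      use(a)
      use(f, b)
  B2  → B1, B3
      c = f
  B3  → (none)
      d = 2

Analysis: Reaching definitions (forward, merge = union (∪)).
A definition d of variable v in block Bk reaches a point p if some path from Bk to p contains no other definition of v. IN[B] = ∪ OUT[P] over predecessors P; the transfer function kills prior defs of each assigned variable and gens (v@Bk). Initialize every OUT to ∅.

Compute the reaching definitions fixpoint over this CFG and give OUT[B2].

Answer: {b@B0, c@B2, f@B0}

Derivation:
Converged values:
  B0: | IN={b@B0, c@B0, c@B2, f@B0} | OUT={b@B0, c@B0, f@B0}
  B1: | IN={b@B0, c@B0, c@B2, f@B0} | OUT={b@B0, c@B0, c@B2, f@B0}
  B2: | IN={b@B0, c@B0, c@B2, f@B0} | OUT={b@B0, c@B2, f@B0}
  B3: | IN={b@B0, c@B0, c@B2, f@B0} | OUT={b@B0, c@B0, c@B2, d@B3, f@B0}

Merge at B2: IN[B2] = OUT[B1] = {b@B0, c@B0, c@B2, f@B0}
Applying B2's transfer function to that IN value gives OUT[B2] (row B2 above).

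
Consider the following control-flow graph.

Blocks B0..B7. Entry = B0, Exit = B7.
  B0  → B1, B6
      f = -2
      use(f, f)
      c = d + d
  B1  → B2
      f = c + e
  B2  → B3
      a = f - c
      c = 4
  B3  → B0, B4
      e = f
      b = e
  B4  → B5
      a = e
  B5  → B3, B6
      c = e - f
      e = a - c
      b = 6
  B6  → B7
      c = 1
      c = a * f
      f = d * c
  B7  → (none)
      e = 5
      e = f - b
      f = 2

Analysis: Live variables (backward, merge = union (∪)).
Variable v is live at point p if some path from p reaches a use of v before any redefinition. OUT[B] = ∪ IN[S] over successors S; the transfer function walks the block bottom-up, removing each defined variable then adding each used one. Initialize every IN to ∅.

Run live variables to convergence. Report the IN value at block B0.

Answer: {a, b, d, e}

Working:
Converged values:
  B0: | IN={a, b, d, e} | OUT={a, b, c, d, e, f}
  B1: | IN={c, d, e} | OUT={c, d, f}
  B2: | IN={c, d, f} | OUT={a, d, f}
  B3: | IN={a, d, f} | OUT={a, b, d, e, f}
  B4: | IN={d, e, f} | OUT={a, d, e, f}
  B5: | IN={a, d, e, f} | OUT={a, b, d, f}
  B6: | IN={a, b, d, f} | OUT={b, f}
  B7: | IN={b, f} | OUT={}

Merge at B0: OUT[B0] = IN[B1] ⊔ IN[B6] = {a, b, c, d, e, f}
Applying B0's transfer function to that OUT value gives IN[B0] (row B0 above).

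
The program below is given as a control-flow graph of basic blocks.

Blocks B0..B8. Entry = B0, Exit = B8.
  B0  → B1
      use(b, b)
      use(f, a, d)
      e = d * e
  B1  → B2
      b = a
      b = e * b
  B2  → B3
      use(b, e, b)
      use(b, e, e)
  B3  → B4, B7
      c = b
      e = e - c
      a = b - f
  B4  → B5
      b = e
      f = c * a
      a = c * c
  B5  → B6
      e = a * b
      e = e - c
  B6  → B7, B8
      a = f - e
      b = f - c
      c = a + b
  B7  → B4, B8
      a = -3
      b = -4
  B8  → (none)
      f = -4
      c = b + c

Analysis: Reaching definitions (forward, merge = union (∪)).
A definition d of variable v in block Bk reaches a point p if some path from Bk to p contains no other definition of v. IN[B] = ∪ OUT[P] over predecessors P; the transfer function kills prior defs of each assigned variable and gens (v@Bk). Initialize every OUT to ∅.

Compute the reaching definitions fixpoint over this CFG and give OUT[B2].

Per-block solution:
  B0:   IN={}   OUT={e@B0}
  B1:   IN={e@B0}   OUT={b@B1, e@B0}
  B2:   IN={b@B1, e@B0}   OUT={b@B1, e@B0}
  B3:   IN={b@B1, e@B0}   OUT={a@B3, b@B1, c@B3, e@B3}
  B4:   IN={a@B3, a@B7, b@B1, b@B7, c@B3, c@B6, e@B3, e@B5, f@B4}   OUT={a@B4, b@B4, c@B3, c@B6, e@B3, e@B5, f@B4}
  B5:   IN={a@B4, b@B4, c@B3, c@B6, e@B3, e@B5, f@B4}   OUT={a@B4, b@B4, c@B3, c@B6, e@B5, f@B4}
  B6:   IN={a@B4, b@B4, c@B3, c@B6, e@B5, f@B4}   OUT={a@B6, b@B6, c@B6, e@B5, f@B4}
  B7:   IN={a@B3, a@B6, b@B1, b@B6, c@B3, c@B6, e@B3, e@B5, f@B4}   OUT={a@B7, b@B7, c@B3, c@B6, e@B3, e@B5, f@B4}
  B8:   IN={a@B6, a@B7, b@B6, b@B7, c@B3, c@B6, e@B3, e@B5, f@B4}   OUT={a@B6, a@B7, b@B6, b@B7, c@B8, e@B3, e@B5, f@B8}

Merge at B2: IN[B2] = OUT[B1] = {b@B1, e@B0}
Applying B2's transfer function to that IN value gives OUT[B2] (row B2 above).

Answer: {b@B1, e@B0}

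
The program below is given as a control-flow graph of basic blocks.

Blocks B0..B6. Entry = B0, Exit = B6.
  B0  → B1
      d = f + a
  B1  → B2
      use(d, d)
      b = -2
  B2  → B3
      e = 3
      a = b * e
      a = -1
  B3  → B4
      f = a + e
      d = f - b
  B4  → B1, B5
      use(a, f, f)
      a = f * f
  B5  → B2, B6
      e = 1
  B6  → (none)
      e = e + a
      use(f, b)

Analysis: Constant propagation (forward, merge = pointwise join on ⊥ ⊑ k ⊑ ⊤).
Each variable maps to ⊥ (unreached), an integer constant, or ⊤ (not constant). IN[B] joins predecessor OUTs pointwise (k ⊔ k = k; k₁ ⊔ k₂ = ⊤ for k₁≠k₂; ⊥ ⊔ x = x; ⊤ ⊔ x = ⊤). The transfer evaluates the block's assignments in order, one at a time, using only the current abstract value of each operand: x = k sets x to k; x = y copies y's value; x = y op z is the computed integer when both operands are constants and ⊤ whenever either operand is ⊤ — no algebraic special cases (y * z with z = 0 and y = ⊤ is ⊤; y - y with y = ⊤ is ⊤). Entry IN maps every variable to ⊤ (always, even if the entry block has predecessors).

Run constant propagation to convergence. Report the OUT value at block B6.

Converged values:
  B0:  IN=(all ⊤)  OUT=(all ⊤)
  B1:  IN=(all ⊤)  OUT={b:-2; rest ⊤}
  B2:  IN={b:-2; rest ⊤}  OUT={a:-1, b:-2, e:3; rest ⊤}
  B3:  IN={a:-1, b:-2, e:3; rest ⊤}  OUT={a:-1, b:-2, d:4, e:3, f:2; rest ⊤}
  B4:  IN={a:-1, b:-2, d:4, e:3, f:2; rest ⊤}  OUT={a:4, b:-2, d:4, e:3, f:2; rest ⊤}
  B5:  IN={a:4, b:-2, d:4, e:3, f:2; rest ⊤}  OUT={a:4, b:-2, d:4, e:1, f:2; rest ⊤}
  B6:  IN={a:4, b:-2, d:4, e:1, f:2; rest ⊤}  OUT={a:4, b:-2, d:4, e:5, f:2; rest ⊤}

Merge at B6: IN[B6] = OUT[B5] = {a: 4, b: -2, c: ⊤, d: 4, e: 1, f: 2}
Applying B6's transfer function to that IN value gives OUT[B6] (row B6 above).

Answer: {a: 4, b: -2, c: ⊤, d: 4, e: 5, f: 2}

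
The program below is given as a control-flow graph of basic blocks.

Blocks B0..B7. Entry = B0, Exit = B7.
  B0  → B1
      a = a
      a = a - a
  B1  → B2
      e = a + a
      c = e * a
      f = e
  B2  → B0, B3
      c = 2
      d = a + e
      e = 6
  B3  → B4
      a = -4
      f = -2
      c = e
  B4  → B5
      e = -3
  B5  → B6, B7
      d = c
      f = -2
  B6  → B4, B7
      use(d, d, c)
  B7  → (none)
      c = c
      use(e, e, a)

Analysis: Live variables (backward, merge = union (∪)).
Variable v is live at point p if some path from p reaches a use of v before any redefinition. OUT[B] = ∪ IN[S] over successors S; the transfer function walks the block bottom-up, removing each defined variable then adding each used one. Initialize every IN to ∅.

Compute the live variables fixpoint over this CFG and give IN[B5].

Per-block solution:
  B0: | IN={a} | OUT={a}
  B1: | IN={a} | OUT={a, e}
  B2: | IN={a, e} | OUT={a, e}
  B3: | IN={e} | OUT={a, c}
  B4: | IN={a, c} | OUT={a, c, e}
  B5: | IN={a, c, e} | OUT={a, c, d, e}
  B6: | IN={a, c, d, e} | OUT={a, c, e}
  B7: | IN={a, c, e} | OUT={}

Merge at B5: OUT[B5] = IN[B6] ⊔ IN[B7] = {a, c, d, e}
Applying B5's transfer function to that OUT value gives IN[B5] (row B5 above).

Answer: {a, c, e}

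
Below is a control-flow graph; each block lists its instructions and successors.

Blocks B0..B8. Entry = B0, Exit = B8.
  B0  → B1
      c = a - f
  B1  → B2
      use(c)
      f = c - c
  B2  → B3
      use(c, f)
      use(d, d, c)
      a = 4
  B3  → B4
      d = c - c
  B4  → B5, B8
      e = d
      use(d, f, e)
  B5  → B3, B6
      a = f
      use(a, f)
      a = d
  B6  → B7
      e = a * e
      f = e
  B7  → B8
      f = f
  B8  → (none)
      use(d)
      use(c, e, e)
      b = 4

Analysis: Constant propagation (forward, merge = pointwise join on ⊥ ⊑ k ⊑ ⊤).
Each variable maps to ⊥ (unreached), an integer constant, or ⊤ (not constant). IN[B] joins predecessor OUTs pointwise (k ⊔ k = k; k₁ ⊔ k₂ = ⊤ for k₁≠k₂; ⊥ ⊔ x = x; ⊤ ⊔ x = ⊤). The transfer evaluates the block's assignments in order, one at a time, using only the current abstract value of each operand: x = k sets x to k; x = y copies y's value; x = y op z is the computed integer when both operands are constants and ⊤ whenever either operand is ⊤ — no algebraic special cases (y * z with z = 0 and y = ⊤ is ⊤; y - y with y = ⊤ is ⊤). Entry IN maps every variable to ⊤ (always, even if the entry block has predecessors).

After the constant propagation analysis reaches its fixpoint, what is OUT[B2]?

Answer: {a: 4, b: ⊤, c: ⊤, d: ⊤, e: ⊤, f: ⊤}

Derivation:
Converged values:
  B0:  IN=(all ⊤)  OUT=(all ⊤)
  B1:  IN=(all ⊤)  OUT=(all ⊤)
  B2:  IN=(all ⊤)  OUT={a:4; rest ⊤}
  B3:  IN=(all ⊤)  OUT=(all ⊤)
  B4:  IN=(all ⊤)  OUT=(all ⊤)
  B5:  IN=(all ⊤)  OUT=(all ⊤)
  B6:  IN=(all ⊤)  OUT=(all ⊤)
  B7:  IN=(all ⊤)  OUT=(all ⊤)
  B8:  IN=(all ⊤)  OUT={b:4; rest ⊤}

Merge at B2: IN[B2] = OUT[B1] = {a: ⊤, b: ⊤, c: ⊤, d: ⊤, e: ⊤, f: ⊤}
Applying B2's transfer function to that IN value gives OUT[B2] (row B2 above).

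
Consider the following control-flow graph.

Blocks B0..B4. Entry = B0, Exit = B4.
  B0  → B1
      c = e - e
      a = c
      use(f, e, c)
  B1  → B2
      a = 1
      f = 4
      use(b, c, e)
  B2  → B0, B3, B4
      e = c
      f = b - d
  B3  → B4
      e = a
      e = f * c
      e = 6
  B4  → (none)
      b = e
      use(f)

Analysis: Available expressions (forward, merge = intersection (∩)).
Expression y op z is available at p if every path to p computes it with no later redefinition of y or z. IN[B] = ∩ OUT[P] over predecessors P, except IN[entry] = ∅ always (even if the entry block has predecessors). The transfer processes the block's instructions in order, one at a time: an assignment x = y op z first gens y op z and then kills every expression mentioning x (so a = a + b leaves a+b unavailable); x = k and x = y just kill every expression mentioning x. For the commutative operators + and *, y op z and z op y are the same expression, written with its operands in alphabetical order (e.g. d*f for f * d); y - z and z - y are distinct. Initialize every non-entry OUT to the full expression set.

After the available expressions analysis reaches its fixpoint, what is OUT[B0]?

Converged values:
  B0:   IN={}   OUT={e-e}
  B1:   IN={e-e}   OUT={e-e}
  B2:   IN={e-e}   OUT={b-d}
  B3:   IN={b-d}   OUT={b-d, c*f}
  B4:   IN={b-d}   OUT={}

Merge at B0 (entry node, so the boundary value {} is joined with the incoming edge(s)): IN[B0] = {} ∩ OUT[B2] = {}
Applying B0's transfer function to that IN value gives OUT[B0] (row B0 above).

Answer: {e-e}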